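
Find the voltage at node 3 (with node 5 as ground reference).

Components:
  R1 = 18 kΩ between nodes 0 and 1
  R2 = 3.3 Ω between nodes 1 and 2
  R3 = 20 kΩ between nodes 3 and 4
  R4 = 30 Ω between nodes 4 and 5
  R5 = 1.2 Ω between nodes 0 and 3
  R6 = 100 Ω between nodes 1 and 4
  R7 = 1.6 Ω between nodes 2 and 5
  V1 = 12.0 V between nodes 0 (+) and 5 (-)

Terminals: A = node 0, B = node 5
Nodal analysis, taking node 5 as the 0 V reference.
Source V1 fixes V_0 = 12 V.
KCL at each unknown node (sum of currents leaving = 0; resistances in Ω):
  Node 1: (V_1 - 12)/18000 + (V_1 - V_2)/3.3 + (V_1 - V_4)/100 = 0
  Node 2: (V_2 - V_1)/3.3 + (V_2 - 0)/1.6 = 0
  Node 3: (V_3 - V_4)/20000 + (V_3 - 12)/1.2 = 0
  Node 4: (V_4 - V_3)/20000 + (V_4 - 0)/30 + (V_4 - V_1)/100 = 0
Collecting terms (coefficients in siemens):
  0.3131·V_1 - 0.303·V_2 - 0.01·V_4 = 0.0006667
  0.928·V_2 - 0.303·V_1 = 0
  0.8334·V_3 - 0.00005·V_4 = 10
  0.04338·V_4 - 0.01·V_1 - 0.00005·V_3 = 0
Solving these 4 simultaneous equations (Gaussian elimination) gives:
  V_1 = 0.0038 V, V_2 = 0.001241 V, V_3 = 12 V, V_4 = 0.01471 V
The requested potential is V_3 = 12 V.

Final answer: V_3 = 12 V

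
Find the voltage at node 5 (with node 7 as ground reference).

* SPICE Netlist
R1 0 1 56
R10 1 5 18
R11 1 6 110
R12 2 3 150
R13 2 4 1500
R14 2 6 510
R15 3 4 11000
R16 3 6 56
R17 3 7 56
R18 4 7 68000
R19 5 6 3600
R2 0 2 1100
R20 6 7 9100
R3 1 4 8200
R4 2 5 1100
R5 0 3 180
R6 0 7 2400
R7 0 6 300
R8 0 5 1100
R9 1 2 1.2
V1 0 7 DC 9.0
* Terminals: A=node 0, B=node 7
Nodal analysis, taking node 7 as the 0 V reference.
Source V1 fixes V_0 = 9 V.
KCL at each unknown node (sum of currents leaving = 0; resistances in Ω):
  Node 1: (V_1 - 9)/56 + (V_1 - V_4)/8200 + (V_1 - V_2)/1.2 + (V_1 - V_5)/18 + (V_1 - V_6)/110 = 0
  Node 2: (V_2 - 9)/1100 + (V_2 - V_5)/1100 + (V_2 - V_1)/1.2 + (V_2 - V_3)/150 + (V_2 - V_4)/1500 + (V_2 - V_6)/510 = 0
  Node 3: (V_3 - 9)/180 + (V_3 - V_2)/150 + (V_3 - V_4)/11000 + (V_3 - V_6)/56 + (V_3 - 0)/56 = 0
  Node 4: (V_4 - V_1)/8200 + (V_4 - V_2)/1500 + (V_4 - V_3)/11000 + (V_4 - 0)/68000 = 0
  Node 5: (V_5 - V_2)/1100 + (V_5 - 9)/1100 + (V_5 - V_1)/18 + (V_5 - V_6)/3600 = 0
  Node 6: (V_6 - 9)/300 + (V_6 - V_1)/110 + (V_6 - V_2)/510 + (V_6 - V_3)/56 + (V_6 - V_5)/3600 + (V_6 - 0)/9100 = 0
Collecting terms (coefficients in siemens):
  0.916·V_1 - 0.8333·V_2 - 0.000122·V_4 - 0.05556·V_5 - 0.009091·V_6 = 0.1607
  0.8444·V_2 - 0.8333·V_1 - 0.006667·V_3 - 0.0006667·V_4 - 0.0009091·V_5 - 0.001961·V_6 = 0.008182
  0.04803·V_3 - 0.006667·V_2 - 0.00009091·V_4 - 0.01786·V_6 = 0.05
  0.0008942·V_4 - 0.000122·V_1 - 0.0006667·V_2 - 0.00009091·V_3 = 0
  0.05765·V_5 - 0.05556·V_1 - 0.0009091·V_2 - 0.0002778·V_6 = 0.008182
  0.03263·V_6 - 0.009091·V_1 - 0.001961·V_2 - 0.01786·V_3 - 0.0002778·V_5 = 0.03
Solving these 6 simultaneous equations (Gaussian elimination) gives:
  V_1 = 7.135 V, V_2 = 7.11 V, V_3 = 4.147 V, V_4 = 6.695 V
  V_5 = 7.157 V, V_6 = 5.665 V
The requested potential is V_5 = 7.157 V.

Final answer: V_5 = 7.157 V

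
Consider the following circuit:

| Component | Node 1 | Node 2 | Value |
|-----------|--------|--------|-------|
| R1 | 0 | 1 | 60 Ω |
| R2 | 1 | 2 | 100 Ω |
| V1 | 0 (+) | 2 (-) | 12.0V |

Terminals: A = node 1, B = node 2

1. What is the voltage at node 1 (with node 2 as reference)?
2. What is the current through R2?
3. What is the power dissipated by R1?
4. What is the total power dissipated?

Nodal analysis, taking node 2 as the 0 V reference.
Source V1 fixes V_0 = 12 V.
KCL at each unknown node (sum of currents leaving = 0; resistances in Ω):
  Node 1: (V_1 - 12)/60 + (V_1 - 0)/100 = 0
Collecting terms: 0.02667 × V_1 = 0.2  =>  V_1 = 7.5 V
Part 1:
  Read off the nodal solution: V_1 = 7.5 V
Part 2:
  I_R2 = (V_1 - V_2)/R2 = (7.5 - 0)/100 = 0.075 A
  Magnitude: I_R2 = 0.075 A
Part 3:
  I_R1 = (V_0 - V_1)/R1 = (12 - 7.5)/60 = 0.075 A
  P_R1 = I_R1² × R1 = (0.075)² × 60 = 0.3375 W
Part 4:
  Power in each resistor, P = (ΔV)²/R:
    P_R1 = (12 - 7.5)²/60 = 0.3375 W
    P_R2 = (7.5 - 0)²/100 = 0.5625 W
  P_total = P_R1 + P_R2 = 0.9 W

Final answers:
1. V_1 = 7.5 V
2. I_R2 = 0.075 A
3. P_R1 = 0.3375 W
4. P_total = 0.9 W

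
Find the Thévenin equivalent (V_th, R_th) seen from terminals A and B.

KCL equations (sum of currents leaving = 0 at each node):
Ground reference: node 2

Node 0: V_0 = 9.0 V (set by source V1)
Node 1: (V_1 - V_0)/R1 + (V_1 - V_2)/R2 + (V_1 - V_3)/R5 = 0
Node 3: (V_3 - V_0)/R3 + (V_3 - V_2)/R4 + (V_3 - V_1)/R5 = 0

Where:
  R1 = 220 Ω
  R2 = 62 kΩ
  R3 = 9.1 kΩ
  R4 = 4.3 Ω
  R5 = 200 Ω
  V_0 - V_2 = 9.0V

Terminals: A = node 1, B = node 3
Step 1 — V_th is the open-circuit voltage V_A - V_B (nothing connected across the terminals).
Nodal analysis, taking node 2 as the 0 V reference.
Source V1 fixes V_0 = 9 V.
KCL at each unknown node (sum of currents leaving = 0; resistances in Ω):
  Node 1: (V_1 - 9)/220 + (V_1 - 0)/62000 + (V_1 - V_3)/200 = 0
  Node 3: (V_3 - 9)/9100 + (V_3 - 0)/4.3 + (V_3 - V_1)/200 = 0
Collecting terms (coefficients in siemens):
  0.009562·V_1 - 0.005·V_3 = 0.04091
  0.2377·V_3 - 0.005·V_1 = 0.000989
Determinant D = (0.009562)(0.2377) - (-0.005)(-0.005) = 0.002247
V_1 = [(0.04091)(0.2377) - (-0.005)(0.000989)]/D = 4.328 V
V_3 = [(0.009562)(0.000989) - (0.04091)(-0.005)]/D = 0.09522 V
V_th = V_1 - V_3 = 4.328 - 0.09522 = 4.233 V
Step 2 — R_th: zero the source — replace V1 by a short circuit (node 2 merges into node 0) — and find the resistance seen between A (node 1) and B (node 3).
Reduce the network between node 1 (A) and node 3 (B) by series/parallel combination:
  Rp1 = R1 ‖ R2 (parallel, both between nodes 0 and 1) = 1/(1/220 + 1/62000) = 219.2 Ω
  Rp2 = R3 ‖ R4 (parallel, both between nodes 0 and 3) = 1/(1/9100 + 1/4.3) = 4.298 Ω
  Rs1 = Rp1 + Rp2 (series, joined only at node 0) = 219.2 + 4.298 = 223.5 Ω
  Rp3 = R5 ‖ Rs1 (parallel, both between nodes 1 and 3) = 1/(1/200 + 1/223.5) = 105.6 Ω
R_th = 105.6 Ω

Final answer: V_th = 4.233 V, R_th = 105.6 Ω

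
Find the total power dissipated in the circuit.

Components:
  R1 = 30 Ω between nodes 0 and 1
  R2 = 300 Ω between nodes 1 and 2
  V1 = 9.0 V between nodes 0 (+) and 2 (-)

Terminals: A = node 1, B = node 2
Nodal analysis, taking node 2 as the 0 V reference.
Source V1 fixes V_0 = 9 V.
KCL at each unknown node (sum of currents leaving = 0; resistances in Ω):
  Node 1: (V_1 - 9)/30 + (V_1 - 0)/300 = 0
Collecting terms: 0.03667 × V_1 = 0.3  =>  V_1 = 8.182 V
Power in each resistor, P = (ΔV)²/R:
  P_R1 = (9 - 8.182)²/30 = 0.02231 W
  P_R2 = (8.182 - 0)²/300 = 0.2231 W
P_total = P_R1 + P_R2 = 0.2455 W

Final answer: 0.2455 W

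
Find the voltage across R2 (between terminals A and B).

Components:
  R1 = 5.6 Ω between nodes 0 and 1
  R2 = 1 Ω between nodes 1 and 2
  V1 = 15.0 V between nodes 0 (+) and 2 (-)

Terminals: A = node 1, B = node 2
R1 and R2 are in series across V1 (node 0 → node 1 → node 2), and the output A–B is taken across R2, so this is a voltage divider.
Series current: I = V1/(R1 + R2) = 15/(5.6 + 1) = 15/6.6 = 2.273 A
V_R2 = I × R2 = V1 × R2/(R1 + R2) = 15 × 1/6.6 = 2.273 V

Final answer: 2.273 V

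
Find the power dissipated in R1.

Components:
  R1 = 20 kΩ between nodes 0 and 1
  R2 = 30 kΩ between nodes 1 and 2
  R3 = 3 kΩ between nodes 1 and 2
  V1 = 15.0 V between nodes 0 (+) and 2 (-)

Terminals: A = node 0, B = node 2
Nodal analysis, taking node 2 as the 0 V reference.
Source V1 fixes V_0 = 15 V.
KCL at each unknown node (sum of currents leaving = 0; resistances in Ω):
  Node 1: (V_1 - 15)/20000 + (V_1 - 0)/30000 + (V_1 - 0)/3000 = 0
Collecting terms: 0.0004167 × V_1 = 0.00075  =>  V_1 = 1.8 V
I_R1 = (V_0 - V_1)/R1 = (15 - 1.8)/20000 = 0.00066 A
P_R1 = I_R1² × R1 = (0.00066)² × 20000 = 0.008712 W

Final answer: 0.008712 W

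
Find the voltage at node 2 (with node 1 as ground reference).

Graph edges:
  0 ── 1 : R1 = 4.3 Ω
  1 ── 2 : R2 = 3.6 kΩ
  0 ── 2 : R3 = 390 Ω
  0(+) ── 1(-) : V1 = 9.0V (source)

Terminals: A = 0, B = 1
Nodal analysis, taking node 1 as the 0 V reference.
Source V1 fixes V_0 = 9 V.
KCL at each unknown node (sum of currents leaving = 0; resistances in Ω):
  Node 2: (V_2 - 0)/3600 + (V_2 - 9)/390 = 0
Collecting terms: 0.002842 × V_2 = 0.02308  =>  V_2 = 8.12 V
The requested potential is V_2 = 8.12 V.

Final answer: V_2 = 8.12 V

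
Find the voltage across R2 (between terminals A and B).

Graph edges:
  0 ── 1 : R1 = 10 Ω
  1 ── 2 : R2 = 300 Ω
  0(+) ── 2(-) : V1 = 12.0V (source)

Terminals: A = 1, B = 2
R1 and R2 are in series across V1 (node 0 → node 1 → node 2), and the output A–B is taken across R2, so this is a voltage divider.
Series current: I = V1/(R1 + R2) = 12/(10 + 300) = 12/310 = 0.03871 A
V_R2 = I × R2 = V1 × R2/(R1 + R2) = 12 × 300/310 = 11.61 V

Final answer: 11.61 V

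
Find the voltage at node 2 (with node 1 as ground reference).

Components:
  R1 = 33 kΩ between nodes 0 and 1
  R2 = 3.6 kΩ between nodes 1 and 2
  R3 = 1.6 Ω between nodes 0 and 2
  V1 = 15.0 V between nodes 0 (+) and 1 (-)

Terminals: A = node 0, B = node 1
Nodal analysis, taking node 1 as the 0 V reference.
Source V1 fixes V_0 = 15 V.
KCL at each unknown node (sum of currents leaving = 0; resistances in Ω):
  Node 2: (V_2 - 0)/3600 + (V_2 - 15)/1.6 = 0
Collecting terms: 0.6253 × V_2 = 9.375  =>  V_2 = 14.99 V
The requested potential is V_2 = 14.99 V.

Final answer: V_2 = 14.99 V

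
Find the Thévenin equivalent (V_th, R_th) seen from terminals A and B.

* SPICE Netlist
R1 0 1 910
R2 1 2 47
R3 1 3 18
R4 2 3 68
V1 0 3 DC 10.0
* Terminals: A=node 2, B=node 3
Step 1 — V_th is the open-circuit voltage V_A - V_B (nothing connected across the terminals).
Nodal analysis, taking node 3 as the 0 V reference.
Source V1 fixes V_0 = 10 V.
KCL at each unknown node (sum of currents leaving = 0; resistances in Ω):
  Node 1: (V_1 - 10)/910 + (V_1 - V_2)/47 + (V_1 - 0)/18 = 0
  Node 2: (V_2 - V_1)/47 + (V_2 - 0)/68 = 0
Collecting terms (coefficients in siemens):
  0.07793·V_1 - 0.02128·V_2 = 0.01099
  0.03598·V_2 - 0.02128·V_1 = 0
Determinant D = (0.07793)(0.03598) - (-0.02128)(-0.02128) = 0.002351
V_1 = [(0.01099)(0.03598) - (-0.02128)(0)]/D = 0.1682 V
V_2 = [(0.07793)(0) - (0.01099)(-0.02128)]/D = 0.09943 V
V_th = V_2 - V_3 = 0.09943 - 0 = 0.09943 V
Step 2 — R_th: zero the source — replace V1 by a short circuit (node 3 merges into node 0) — and find the resistance seen between A (node 2) and B (node 0).
Reduce the network between node 2 (A) and node 0 (B) by series/parallel combination:
  Rp1 = R1 ‖ R3 (parallel, both between nodes 0 and 1) = 1/(1/910 + 1/18) = 17.65 Ω
  Rs1 = R2 + Rp1 (series, joined only at node 1) = 47 + 17.65 = 64.65 Ω
  Rp2 = R4 ‖ Rs1 (parallel, both between nodes 0 and 2) = 1/(1/68 + 1/64.65) = 33.14 Ω
R_th = 33.14 Ω

Final answer: V_th = 0.09943 V, R_th = 33.14 Ω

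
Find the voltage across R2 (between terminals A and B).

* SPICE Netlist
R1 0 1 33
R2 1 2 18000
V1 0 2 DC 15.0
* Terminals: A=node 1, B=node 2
R1 and R2 are in series across V1 (node 0 → node 1 → node 2), and the output A–B is taken across R2, so this is a voltage divider.
Series current: I = V1/(R1 + R2) = 15/(33 + 18000) = 15/18030 = 0.0008318 A
V_R2 = I × R2 = V1 × R2/(R1 + R2) = 15 × 18000/18030 = 14.97 V

Final answer: 14.97 V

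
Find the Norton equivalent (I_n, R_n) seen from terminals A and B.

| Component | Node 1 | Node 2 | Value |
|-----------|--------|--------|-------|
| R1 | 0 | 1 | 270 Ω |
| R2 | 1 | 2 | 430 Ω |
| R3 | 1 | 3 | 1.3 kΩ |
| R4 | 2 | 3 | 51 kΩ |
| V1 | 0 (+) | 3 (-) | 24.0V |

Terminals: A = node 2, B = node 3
Find the Thévenin equivalent first; then I_n = V_th/R_th and R_n = R_th.
Step 1 — V_th is the open-circuit voltage V_A - V_B (nothing connected across the terminals).
Nodal analysis, taking node 3 as the 0 V reference.
Source V1 fixes V_0 = 24 V.
KCL at each unknown node (sum of currents leaving = 0; resistances in Ω):
  Node 1: (V_1 - 24)/270 + (V_1 - V_2)/430 + (V_1 - 0)/1300 = 0
  Node 2: (V_2 - V_1)/430 + (V_2 - 0)/51000 = 0
Collecting terms (coefficients in siemens):
  0.006799·V_1 - 0.002326·V_2 = 0.08889
  0.002345·V_2 - 0.002326·V_1 = 0
Determinant D = (0.006799)(0.002345) - (-0.002326)(-0.002326) = 0.00001054
V_1 = [(0.08889)(0.002345) - (-0.002326)(0)]/D = 19.79 V
V_2 = [(0.006799)(0) - (0.08889)(-0.002326)]/D = 19.62 V
V_th = V_2 - V_3 = 19.62 - 0 = 19.62 V
Step 2 — R_th: zero the source — replace V1 by a short circuit (node 3 merges into node 0) — and find the resistance seen between A (node 2) and B (node 0).
Reduce the network between node 2 (A) and node 0 (B) by series/parallel combination:
  Rp1 = R1 ‖ R3 (parallel, both between nodes 0 and 1) = 1/(1/270 + 1/1300) = 223.6 Ω
  Rs1 = R2 + Rp1 (series, joined only at node 1) = 430 + 223.6 = 653.6 Ω
  Rp2 = R4 ‖ Rs1 (parallel, both between nodes 0 and 2) = 1/(1/51000 + 1/653.6) = 645.3 Ω
R_th = 645.3 Ω
I_n = V_th/R_th = 19.62/645.3 = 0.03041 A, and R_n = R_th = 645.3 Ω

Final answer: I_n = 0.03041 A, R_n = 645.3 Ω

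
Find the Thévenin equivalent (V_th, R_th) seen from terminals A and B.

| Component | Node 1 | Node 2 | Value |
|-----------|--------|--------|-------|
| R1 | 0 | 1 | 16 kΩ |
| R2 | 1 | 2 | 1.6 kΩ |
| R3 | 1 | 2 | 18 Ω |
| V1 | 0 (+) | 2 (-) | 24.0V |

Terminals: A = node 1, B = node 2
Step 1 — V_th is the open-circuit voltage V_A - V_B (nothing connected across the terminals).
Nodal analysis, taking node 2 as the 0 V reference.
Source V1 fixes V_0 = 24 V.
KCL at each unknown node (sum of currents leaving = 0; resistances in Ω):
  Node 1: (V_1 - 24)/16000 + (V_1 - 0)/1600 + (V_1 - 0)/18 = 0
Collecting terms: 0.05624 × V_1 = 0.0015  =>  V_1 = 0.02667 V
V_th = V_1 - V_2 = 0.02667 - 0 = 0.02667 V
Step 2 — R_th: zero the source — replace V1 by a short circuit (node 2 merges into node 0) — and find the resistance seen between A (node 1) and B (node 0).
Reduce the network between node 1 (A) and node 0 (B) by series/parallel combination:
  Rp1 = R1 ‖ R2 ‖ R3 (parallel, all between nodes 0 and 1) = 1/(1/16000 + 1/1600 + 1/18) = 17.78 Ω
R_th = 17.78 Ω

Final answer: V_th = 0.02667 V, R_th = 17.78 Ω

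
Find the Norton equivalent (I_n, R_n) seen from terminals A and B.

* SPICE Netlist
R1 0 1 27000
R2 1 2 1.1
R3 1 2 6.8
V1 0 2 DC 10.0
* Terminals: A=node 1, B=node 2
Find the Thévenin equivalent first; then I_n = V_th/R_th and R_n = R_th.
Step 1 — V_th is the open-circuit voltage V_A - V_B (nothing connected across the terminals).
Nodal analysis, taking node 2 as the 0 V reference.
Source V1 fixes V_0 = 10 V.
KCL at each unknown node (sum of currents leaving = 0; resistances in Ω):
  Node 1: (V_1 - 10)/27000 + (V_1 - 0)/1.1 + (V_1 - 0)/6.8 = 0
Collecting terms: 1.056 × V_1 = 0.0003704  =>  V_1 = 0.0003507 V
V_th = V_1 - V_2 = 0.0003507 - 0 = 0.0003507 V
Step 2 — R_th: zero the source — replace V1 by a short circuit (node 2 merges into node 0) — and find the resistance seen between A (node 1) and B (node 0).
Reduce the network between node 1 (A) and node 0 (B) by series/parallel combination:
  Rp1 = R1 ‖ R2 ‖ R3 (parallel, all between nodes 0 and 1) = 1/(1/27000 + 1/1.1 + 1/6.8) = 0.9468 Ω
R_th = 0.9468 Ω
I_n = V_th/R_th = 0.0003507/0.9468 = 0.0003704 A, and R_n = R_th = 0.9468 Ω

Final answer: I_n = 0.0003704 A, R_n = 0.9468 Ω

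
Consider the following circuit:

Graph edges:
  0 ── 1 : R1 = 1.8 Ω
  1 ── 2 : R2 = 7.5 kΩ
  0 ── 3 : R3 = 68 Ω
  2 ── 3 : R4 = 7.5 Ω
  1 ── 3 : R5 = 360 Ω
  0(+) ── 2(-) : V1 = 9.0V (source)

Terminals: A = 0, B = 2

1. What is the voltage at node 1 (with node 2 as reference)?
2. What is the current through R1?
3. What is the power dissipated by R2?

Nodal analysis, taking node 2 as the 0 V reference.
Source V1 fixes V_0 = 9 V.
KCL at each unknown node (sum of currents leaving = 0; resistances in Ω):
  Node 1: (V_1 - 9)/1.8 + (V_1 - 0)/7500 + (V_1 - V_3)/360 = 0
  Node 3: (V_3 - 9)/68 + (V_3 - 0)/7.5 + (V_3 - V_1)/360 = 0
Collecting terms (coefficients in siemens):
  0.5585·V_1 - 0.002778·V_3 = 5
  0.1508·V_3 - 0.002778·V_1 = 0.1324
Determinant D = (0.5585)(0.1508) - (-0.002778)(-0.002778) = 0.08422
V_1 = [(5)(0.1508) - (-0.002778)(0.1324)]/D = 8.958 V
V_3 = [(0.5585)(0.1324) - (5)(-0.002778)]/D = 1.043 V
Part 1:
  Read off the nodal solution: V_1 = 8.958 V
Part 2:
  I_R1 = (V_0 - V_1)/R1 = (9 - 8.958)/1.8 = 0.02318 A
  Magnitude: I_R1 = 0.02318 A
Part 3:
  I_R2 = (V_1 - V_2)/R2 = (8.958 - 0)/7500 = 0.001194 A
  P_R2 = I_R2² × R2 = (0.001194)² × 7500 = 0.0107 W

Final answers:
1. V_1 = 8.958 V
2. I_R1 = 0.02318 A
3. P_R2 = 0.0107 W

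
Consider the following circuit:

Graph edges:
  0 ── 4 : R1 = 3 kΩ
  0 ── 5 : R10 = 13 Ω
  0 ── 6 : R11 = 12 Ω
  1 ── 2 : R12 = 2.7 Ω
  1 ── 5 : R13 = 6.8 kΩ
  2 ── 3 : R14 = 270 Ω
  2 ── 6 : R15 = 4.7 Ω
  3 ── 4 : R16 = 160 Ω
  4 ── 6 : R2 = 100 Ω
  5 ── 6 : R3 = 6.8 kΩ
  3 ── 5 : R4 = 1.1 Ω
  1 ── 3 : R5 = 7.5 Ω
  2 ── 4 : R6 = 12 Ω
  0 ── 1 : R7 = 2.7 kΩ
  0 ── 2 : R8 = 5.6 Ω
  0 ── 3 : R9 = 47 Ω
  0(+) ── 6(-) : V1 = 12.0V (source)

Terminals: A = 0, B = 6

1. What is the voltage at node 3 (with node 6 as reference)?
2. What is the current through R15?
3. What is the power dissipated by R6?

Nodal analysis, taking node 6 as the 0 V reference.
Source V1 fixes V_0 = 12 V.
KCL at each unknown node (sum of currents leaving = 0; resistances in Ω):
  Node 1: (V_1 - V_3)/7.5 + (V_1 - 12)/2700 + (V_1 - V_2)/2.7 + (V_1 - V_5)/6800 = 0
  Node 2: (V_2 - V_4)/12 + (V_2 - 12)/5.6 + (V_2 - V_1)/2.7 + (V_2 - V_3)/270 + (V_2 - 0)/4.7 = 0
  Node 3: (V_3 - V_5)/1.1 + (V_3 - V_1)/7.5 + (V_3 - 12)/47 + (V_3 - V_2)/270 + (V_3 - V_4)/160 = 0
  Node 4: (V_4 - 12)/3000 + (V_4 - 0)/100 + (V_4 - V_2)/12 + (V_4 - V_3)/160 = 0
  Node 5: (V_5 - 0)/6800 + (V_5 - V_3)/1.1 + (V_5 - 12)/13 + (V_5 - V_1)/6800 = 0
Collecting terms (coefficients in siemens):
  0.5042·V_1 - 0.3704·V_2 - 0.1333·V_3 - 0.0001471·V_5 = 0.004444
  0.8487·V_2 - 0.3704·V_1 - 0.003704·V_3 - 0.08333·V_4 = 2.143
  1.074·V_3 - 0.1333·V_1 - 0.003704·V_2 - 0.00625·V_4 - 0.9091·V_5 = 0.2553
  0.09992·V_4 - 0.08333·V_2 - 0.00625·V_3 = 0.004
  0.9863·V_5 - 0.0001471·V_1 - 0.9091·V_3 = 0.9231
Solving these 5 simultaneous equations (Gaussian elimination) gives:
  V_1 = 6.813 V, V_2 = 6.093 V, V_3 = 8.796 V, V_4 = 5.672 V
  V_5 = 9.044 V
Part 1:
  Read off the nodal solution: V_3 = 8.796 V
Part 2:
  I_R15 = (V_2 - V_6)/R15 = (6.093 - 0)/4.7 = 1.296 A
  Magnitude: I_R15 = 1.296 A
Part 3:
  I_R6 = (V_2 - V_4)/R6 = (6.093 - 5.672)/12 = 0.03509 A
  P_R6 = I_R6² × R6 = (0.03509)² × 12 = 0.01477 W

Final answers:
1. V_3 = 8.796 V
2. I_R15 = 1.296 A
3. P_R6 = 0.01477 W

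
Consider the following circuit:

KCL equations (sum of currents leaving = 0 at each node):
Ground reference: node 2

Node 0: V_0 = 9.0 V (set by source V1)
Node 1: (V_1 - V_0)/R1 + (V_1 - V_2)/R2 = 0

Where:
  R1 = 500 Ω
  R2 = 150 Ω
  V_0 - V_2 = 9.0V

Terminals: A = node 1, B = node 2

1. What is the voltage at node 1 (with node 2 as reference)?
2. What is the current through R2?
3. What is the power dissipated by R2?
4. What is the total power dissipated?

Nodal analysis, taking node 2 as the 0 V reference.
Source V1 fixes V_0 = 9 V.
KCL at each unknown node (sum of currents leaving = 0; resistances in Ω):
  Node 1: (V_1 - 9)/500 + (V_1 - 0)/150 = 0
Collecting terms: 0.008667 × V_1 = 0.018  =>  V_1 = 2.077 V
Part 1:
  Read off the nodal solution: V_1 = 2.077 V
Part 2:
  I_R2 = (V_1 - V_2)/R2 = (2.077 - 0)/150 = 0.01385 A
  Magnitude: I_R2 = 0.01385 A
Part 3:
  I_R2 = (V_1 - V_2)/R2 = (2.077 - 0)/150 = 0.01385 A
  P_R2 = I_R2² × R2 = (0.01385)² × 150 = 0.02876 W
Part 4:
  Power in each resistor, P = (ΔV)²/R:
    P_R1 = (9 - 2.077)²/500 = 0.09586 W
    P_R2 = (2.077 - 0)²/150 = 0.02876 W
  P_total = P_R1 + P_R2 = 0.1246 W

Final answers:
1. V_1 = 2.077 V
2. I_R2 = 0.01385 A
3. P_R2 = 0.02876 W
4. P_total = 0.1246 W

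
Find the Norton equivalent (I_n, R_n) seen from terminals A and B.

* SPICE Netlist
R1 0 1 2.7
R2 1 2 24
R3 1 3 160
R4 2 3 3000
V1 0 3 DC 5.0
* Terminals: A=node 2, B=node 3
Find the Thévenin equivalent first; then I_n = V_th/R_th and R_n = R_th.
Step 1 — V_th is the open-circuit voltage V_A - V_B (nothing connected across the terminals).
Nodal analysis, taking node 3 as the 0 V reference.
Source V1 fixes V_0 = 5 V.
KCL at each unknown node (sum of currents leaving = 0; resistances in Ω):
  Node 1: (V_1 - 5)/2.7 + (V_1 - V_2)/24 + (V_1 - 0)/160 = 0
  Node 2: (V_2 - V_1)/24 + (V_2 - 0)/3000 = 0
Collecting terms (coefficients in siemens):
  0.4183·V_1 - 0.04167·V_2 = 1.852
  0.042·V_2 - 0.04167·V_1 = 0
Determinant D = (0.4183)(0.042) - (-0.04167)(-0.04167) = 0.01583
V_1 = [(1.852)(0.042) - (-0.04167)(0)]/D = 4.913 V
V_2 = [(0.4183)(0) - (1.852)(-0.04167)]/D = 4.874 V
V_th = V_2 - V_3 = 4.874 - 0 = 4.874 V
Step 2 — R_th: zero the source — replace V1 by a short circuit (node 3 merges into node 0) — and find the resistance seen between A (node 2) and B (node 0).
Reduce the network between node 2 (A) and node 0 (B) by series/parallel combination:
  Rp1 = R1 ‖ R3 (parallel, both between nodes 0 and 1) = 1/(1/2.7 + 1/160) = 2.655 Ω
  Rs1 = R2 + Rp1 (series, joined only at node 1) = 24 + 2.655 = 26.66 Ω
  Rp2 = R4 ‖ Rs1 (parallel, both between nodes 0 and 2) = 1/(1/3000 + 1/26.66) = 26.42 Ω
R_th = 26.42 Ω
I_n = V_th/R_th = 4.874/26.42 = 0.1845 A, and R_n = R_th = 26.42 Ω

Final answer: I_n = 0.1845 A, R_n = 26.42 Ω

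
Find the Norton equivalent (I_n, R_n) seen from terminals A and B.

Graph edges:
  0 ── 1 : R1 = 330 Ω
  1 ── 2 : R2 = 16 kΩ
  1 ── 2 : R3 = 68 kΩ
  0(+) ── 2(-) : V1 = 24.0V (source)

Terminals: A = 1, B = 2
Find the Thévenin equivalent first; then I_n = V_th/R_th and R_n = R_th.
Step 1 — V_th is the open-circuit voltage V_A - V_B (nothing connected across the terminals).
Nodal analysis, taking node 2 as the 0 V reference.
Source V1 fixes V_0 = 24 V.
KCL at each unknown node (sum of currents leaving = 0; resistances in Ω):
  Node 1: (V_1 - 24)/330 + (V_1 - 0)/16000 + (V_1 - 0)/68000 = 0
Collecting terms: 0.003108 × V_1 = 0.07273  =>  V_1 = 23.4 V
V_th = V_1 - V_2 = 23.4 - 0 = 23.4 V
Step 2 — R_th: zero the source — replace V1 by a short circuit (node 2 merges into node 0) — and find the resistance seen between A (node 1) and B (node 0).
Reduce the network between node 1 (A) and node 0 (B) by series/parallel combination:
  Rp1 = R1 ‖ R2 ‖ R3 (parallel, all between nodes 0 and 1) = 1/(1/330 + 1/16000 + 1/68000) = 321.8 Ω
R_th = 321.8 Ω
I_n = V_th/R_th = 23.4/321.8 = 0.07273 A, and R_n = R_th = 321.8 Ω

Final answer: I_n = 0.07273 A, R_n = 321.8 Ω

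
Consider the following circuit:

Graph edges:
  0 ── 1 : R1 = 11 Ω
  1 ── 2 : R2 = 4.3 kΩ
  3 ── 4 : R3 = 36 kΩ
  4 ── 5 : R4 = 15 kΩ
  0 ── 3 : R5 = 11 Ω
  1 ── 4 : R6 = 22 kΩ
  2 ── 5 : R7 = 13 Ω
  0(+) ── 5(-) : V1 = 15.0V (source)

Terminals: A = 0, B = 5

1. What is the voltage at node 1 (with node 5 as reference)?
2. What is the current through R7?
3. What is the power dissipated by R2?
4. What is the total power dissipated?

Nodal analysis, taking node 5 as the 0 V reference.
Source V1 fixes V_0 = 15 V.
KCL at each unknown node (sum of currents leaving = 0; resistances in Ω):
  Node 1: (V_1 - 15)/11 + (V_1 - V_2)/4300 + (V_1 - V_4)/22000 = 0
  Node 2: (V_2 - V_1)/4300 + (V_2 - 0)/13 = 0
  Node 3: (V_3 - V_4)/36000 + (V_3 - 15)/11 = 0
  Node 4: (V_4 - V_3)/36000 + (V_4 - 0)/15000 + (V_4 - V_1)/22000 = 0
Collecting terms (coefficients in siemens):
  0.09119·V_1 - 0.0002326·V_2 - 0.00004545·V_4 = 1.364
  0.07716·V_2 - 0.0002326·V_1 = 0
  0.09094·V_3 - 0.00002778·V_4 = 1.364
  0.0001399·V_4 - 0.00004545·V_1 - 0.00002778·V_3 = 0
Solving these 4 simultaneous equations (Gaussian elimination) gives:
  V_1 = 14.96 V, V_2 = 0.04509 V, V_3 = 15 V, V_4 = 7.838 V
Part 1:
  Read off the nodal solution: V_1 = 14.96 V
Part 2:
  I_R7 = (V_2 - V_5)/R7 = (0.04509 - 0)/13 = 0.003468 A
  Magnitude: I_R7 = 0.003468 A
Part 3:
  I_R2 = (V_1 - V_2)/R2 = (14.96 - 0.04509)/4300 = 0.003468 A
  P_R2 = I_R2² × R2 = (0.003468)² × 4300 = 0.05172 W
Part 4:
  Power in each resistor, P = (ΔV)²/R:
    P_R1 = (15 - 14.96)²/11 = 0.0001582 W
    P_R2 = (14.96 - 0.04509)²/4300 = 0.05172 W
    P_R3 = (15 - 7.838)²/36000 = 0.001424 W
    P_R4 = (7.838 - 0)²/15000 = 0.004096 W
    P_R5 = (15 - 15)²/11 = 0.0000004351 W
    P_R6 = (14.96 - 7.838)²/22000 = 0.002304 W
    P_R7 = (0.04509 - 0)²/13 = 0.0001564 W
  P_total = P_R1 + P_R2 + P_R3 + P_R4 + P_R5 + P_R6 + P_R7 = 0.05986 W

Final answers:
1. V_1 = 14.96 V
2. I_R7 = 0.003468 A
3. P_R2 = 0.05172 W
4. P_total = 0.05986 W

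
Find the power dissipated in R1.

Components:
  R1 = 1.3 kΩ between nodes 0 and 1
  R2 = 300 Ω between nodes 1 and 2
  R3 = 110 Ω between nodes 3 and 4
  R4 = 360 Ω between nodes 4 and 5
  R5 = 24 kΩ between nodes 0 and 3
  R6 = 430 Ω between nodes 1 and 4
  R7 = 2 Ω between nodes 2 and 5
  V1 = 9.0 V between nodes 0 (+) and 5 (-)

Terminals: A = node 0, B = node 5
Nodal analysis, taking node 5 as the 0 V reference.
Source V1 fixes V_0 = 9 V.
KCL at each unknown node (sum of currents leaving = 0; resistances in Ω):
  Node 1: (V_1 - 9)/1300 + (V_1 - V_2)/300 + (V_1 - V_4)/430 = 0
  Node 2: (V_2 - V_1)/300 + (V_2 - 0)/2 = 0
  Node 3: (V_3 - V_4)/110 + (V_3 - 9)/24000 = 0
  Node 4: (V_4 - V_3)/110 + (V_4 - 0)/360 + (V_4 - V_1)/430 = 0
Collecting terms (coefficients in siemens):
  0.006428·V_1 - 0.003333·V_2 - 0.002326·V_4 = 0.006923
  0.5033·V_2 - 0.003333·V_1 = 0
  0.009133·V_3 - 0.009091·V_4 = 0.000375
  0.01419·V_4 - 0.002326·V_1 - 0.009091·V_3 = 0
Solving these 4 simultaneous equations (Gaussian elimination) gives:
  V_1 = 1.324 V, V_2 = 0.008771 V, V_3 = 0.7092 V, V_4 = 0.6712 V
I_R1 = (V_0 - V_1)/R1 = (9 - 1.324)/1300 = 0.005904 A
P_R1 = I_R1² × R1 = (0.005904)² × 1300 = 0.04532 W

Final answer: 0.04532 W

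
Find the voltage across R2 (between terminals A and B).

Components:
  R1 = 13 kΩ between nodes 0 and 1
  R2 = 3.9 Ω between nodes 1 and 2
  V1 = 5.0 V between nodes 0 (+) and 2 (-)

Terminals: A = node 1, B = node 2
R1 and R2 are in series across V1 (node 0 → node 1 → node 2), and the output A–B is taken across R2, so this is a voltage divider.
Series current: I = V1/(R1 + R2) = 5/(13000 + 3.9) = 5/13000 = 0.0003845 A
V_R2 = I × R2 = V1 × R2/(R1 + R2) = 5 × 3.9/13000 = 0.0015 V

Final answer: 0.0015 V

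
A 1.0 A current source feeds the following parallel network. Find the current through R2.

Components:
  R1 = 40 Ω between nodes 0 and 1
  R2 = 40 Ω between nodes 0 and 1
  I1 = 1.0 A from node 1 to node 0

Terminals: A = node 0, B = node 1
All resistors sit directly between nodes 0 and 1, so they are in parallel and share one voltage V; the full source current 1 A splits among them.
1/R_par = 1/40 + 1/40 = 0.05 S  =>  R_par = 20 Ω
V = I × R_par = 1 × 20 = 20 V
I_R2 = V/R2 = 20/40 = 0.5 A

Final answer: 0.5 A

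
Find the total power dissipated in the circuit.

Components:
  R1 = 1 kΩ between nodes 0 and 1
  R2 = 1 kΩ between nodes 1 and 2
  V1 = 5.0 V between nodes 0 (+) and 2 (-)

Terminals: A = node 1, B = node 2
Nodal analysis, taking node 2 as the 0 V reference.
Source V1 fixes V_0 = 5 V.
KCL at each unknown node (sum of currents leaving = 0; resistances in Ω):
  Node 1: (V_1 - 5)/1000 + (V_1 - 0)/1000 = 0
Collecting terms: 0.002 × V_1 = 0.005  =>  V_1 = 2.5 V
Power in each resistor, P = (ΔV)²/R:
  P_R1 = (5 - 2.5)²/1000 = 0.00625 W
  P_R2 = (2.5 - 0)²/1000 = 0.00625 W
P_total = P_R1 + P_R2 = 0.0125 W

Final answer: 0.0125 W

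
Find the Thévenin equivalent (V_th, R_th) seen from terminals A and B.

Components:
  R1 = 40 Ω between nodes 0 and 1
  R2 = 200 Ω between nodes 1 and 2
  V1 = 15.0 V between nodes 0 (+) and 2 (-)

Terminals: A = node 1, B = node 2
Step 1 — V_th is the open-circuit voltage V_A - V_B (nothing connected across the terminals).
Nodal analysis, taking node 2 as the 0 V reference.
Source V1 fixes V_0 = 15 V.
KCL at each unknown node (sum of currents leaving = 0; resistances in Ω):
  Node 1: (V_1 - 15)/40 + (V_1 - 0)/200 = 0
Collecting terms: 0.03 × V_1 = 0.375  =>  V_1 = 12.5 V
V_th = V_1 - V_2 = 12.5 - 0 = 12.5 V
Step 2 — R_th: zero the source — replace V1 by a short circuit (node 2 merges into node 0) — and find the resistance seen between A (node 1) and B (node 0).
Reduce the network between node 1 (A) and node 0 (B) by series/parallel combination:
  Rp1 = R1 ‖ R2 (parallel, both between nodes 0 and 1) = 1/(1/40 + 1/200) = 33.33 Ω
R_th = 33.33 Ω

Final answer: V_th = 12.5 V, R_th = 33.33 Ω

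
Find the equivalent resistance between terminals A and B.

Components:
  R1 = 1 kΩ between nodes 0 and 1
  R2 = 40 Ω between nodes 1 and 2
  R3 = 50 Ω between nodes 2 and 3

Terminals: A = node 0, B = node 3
Reduce the network between node 0 (A) and node 3 (B) by series/parallel combination:
  Rs1 = R1 + R2 (series, joined only at node 1) = 1000 + 40 = 1040 Ω
  Rs2 = R3 + Rs1 (series, joined only at node 2) = 50 + 1040 = 1090 Ω
R_eq = 1.09 kΩ

Final answer: 1.09 kΩ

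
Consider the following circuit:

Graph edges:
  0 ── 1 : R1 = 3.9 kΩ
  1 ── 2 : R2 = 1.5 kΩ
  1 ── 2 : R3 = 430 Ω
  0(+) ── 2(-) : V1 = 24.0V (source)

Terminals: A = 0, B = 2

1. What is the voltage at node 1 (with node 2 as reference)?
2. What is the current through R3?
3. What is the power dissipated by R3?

Nodal analysis, taking node 2 as the 0 V reference.
Source V1 fixes V_0 = 24 V.
KCL at each unknown node (sum of currents leaving = 0; resistances in Ω):
  Node 1: (V_1 - 24)/3900 + (V_1 - 0)/1500 + (V_1 - 0)/430 = 0
Collecting terms: 0.003249 × V_1 = 0.006154  =>  V_1 = 1.894 V
Part 1:
  Read off the nodal solution: V_1 = 1.894 V
Part 2:
  I_R3 = (V_1 - V_2)/R3 = (1.894 - 0)/430 = 0.004405 A
  Magnitude: I_R3 = 0.004405 A
Part 3:
  I_R3 = (V_1 - V_2)/R3 = (1.894 - 0)/430 = 0.004405 A
  P_R3 = I_R3² × R3 = (0.004405)² × 430 = 0.008345 W

Final answers:
1. V_1 = 1.894 V
2. I_R3 = 0.004405 A
3. P_R3 = 0.008345 W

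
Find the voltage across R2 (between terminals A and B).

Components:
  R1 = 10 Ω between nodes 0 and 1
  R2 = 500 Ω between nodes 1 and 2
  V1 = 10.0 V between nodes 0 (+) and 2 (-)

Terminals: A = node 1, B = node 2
R1 and R2 are in series across V1 (node 0 → node 1 → node 2), and the output A–B is taken across R2, so this is a voltage divider.
Series current: I = V1/(R1 + R2) = 10/(10 + 500) = 10/510 = 0.01961 A
V_R2 = I × R2 = V1 × R2/(R1 + R2) = 10 × 500/510 = 9.804 V

Final answer: 9.804 V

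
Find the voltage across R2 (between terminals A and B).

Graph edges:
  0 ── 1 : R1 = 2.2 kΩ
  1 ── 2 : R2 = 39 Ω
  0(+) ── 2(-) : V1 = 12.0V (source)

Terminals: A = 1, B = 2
R1 and R2 are in series across V1 (node 0 → node 1 → node 2), and the output A–B is taken across R2, so this is a voltage divider.
Series current: I = V1/(R1 + R2) = 12/(2200 + 39) = 12/2239 = 0.00536 A
V_R2 = I × R2 = V1 × R2/(R1 + R2) = 12 × 39/2239 = 0.209 V

Final answer: 0.209 V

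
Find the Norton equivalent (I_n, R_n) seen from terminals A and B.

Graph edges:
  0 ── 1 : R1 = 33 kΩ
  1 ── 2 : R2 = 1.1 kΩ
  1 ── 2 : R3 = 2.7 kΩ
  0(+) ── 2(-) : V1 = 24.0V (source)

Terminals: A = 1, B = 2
Find the Thévenin equivalent first; then I_n = V_th/R_th and R_n = R_th.
Step 1 — V_th is the open-circuit voltage V_A - V_B (nothing connected across the terminals).
Nodal analysis, taking node 2 as the 0 V reference.
Source V1 fixes V_0 = 24 V.
KCL at each unknown node (sum of currents leaving = 0; resistances in Ω):
  Node 1: (V_1 - 24)/33000 + (V_1 - 0)/1100 + (V_1 - 0)/2700 = 0
Collecting terms: 0.00131 × V_1 = 0.0007273  =>  V_1 = 0.5553 V
V_th = V_1 - V_2 = 0.5553 - 0 = 0.5553 V
Step 2 — R_th: zero the source — replace V1 by a short circuit (node 2 merges into node 0) — and find the resistance seen between A (node 1) and B (node 0).
Reduce the network between node 1 (A) and node 0 (B) by series/parallel combination:
  Rp1 = R1 ‖ R2 ‖ R3 (parallel, all between nodes 0 and 1) = 1/(1/33000 + 1/1100 + 1/2700) = 763.5 Ω
R_th = 763.5 Ω
I_n = V_th/R_th = 0.5553/763.5 = 0.0007273 A, and R_n = R_th = 763.5 Ω

Final answer: I_n = 0.0007273 A, R_n = 763.5 Ω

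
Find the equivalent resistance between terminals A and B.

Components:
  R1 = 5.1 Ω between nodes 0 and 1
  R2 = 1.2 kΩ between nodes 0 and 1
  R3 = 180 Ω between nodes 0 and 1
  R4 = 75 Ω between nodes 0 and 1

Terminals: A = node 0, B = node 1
Reduce the network between node 0 (A) and node 1 (B) by series/parallel combination:
  Rp1 = R1 ‖ R2 ‖ R3 ‖ R4 (parallel, all between nodes 0 and 1) = 1/(1/5.1 + 1/1200 + 1/180 + 1/75) = 4.634 Ω
R_eq = 4.634 Ω

Final answer: 4.634 Ω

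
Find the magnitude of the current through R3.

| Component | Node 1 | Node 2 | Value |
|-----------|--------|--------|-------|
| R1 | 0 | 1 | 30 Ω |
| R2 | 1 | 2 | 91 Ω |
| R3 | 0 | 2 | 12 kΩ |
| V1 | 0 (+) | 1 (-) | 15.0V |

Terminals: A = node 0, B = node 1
Nodal analysis, taking node 1 as the 0 V reference.
Source V1 fixes V_0 = 15 V.
KCL at each unknown node (sum of currents leaving = 0; resistances in Ω):
  Node 2: (V_2 - 0)/91 + (V_2 - 15)/12000 = 0
Collecting terms: 0.01107 × V_2 = 0.00125  =>  V_2 = 0.1129 V
I_R3 = (V_0 - V_2)/R3 = (15 - 0.1129)/12000 = 0.001241 A
|I_R3| = 0.001241 A

Final answer: |I_R3| = 0.001241 A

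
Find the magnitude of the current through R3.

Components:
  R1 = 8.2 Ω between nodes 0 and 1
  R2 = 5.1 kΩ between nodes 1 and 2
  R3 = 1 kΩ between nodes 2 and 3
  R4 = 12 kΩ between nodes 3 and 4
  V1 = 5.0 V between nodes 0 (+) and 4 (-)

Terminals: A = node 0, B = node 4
Nodal analysis, taking node 4 as the 0 V reference.
Source V1 fixes V_0 = 5 V.
KCL at each unknown node (sum of currents leaving = 0; resistances in Ω):
  Node 1: (V_1 - 5)/8.2 + (V_1 - V_2)/5100 = 0
  Node 2: (V_2 - V_1)/5100 + (V_2 - V_3)/1000 = 0
  Node 3: (V_3 - V_2)/1000 + (V_3 - 0)/12000 = 0
Collecting terms (coefficients in siemens):
  0.1221·V_1 - 0.0001961·V_2 = 0.6098
  0.001196·V_2 - 0.0001961·V_1 - 0.001·V_3 = 0
  0.001083·V_3 - 0.001·V_2 = 0
Solving these 3 simultaneous equations (Gaussian elimination) gives:
  V_1 = 4.998 V, V_2 = 3.59 V, V_3 = 3.313 V
I_R3 = (V_2 - V_3)/R3 = (3.59 - 3.313)/1000 = 0.0002761 A
|I_R3| = 0.0002761 A

Final answer: |I_R3| = 0.0002761 A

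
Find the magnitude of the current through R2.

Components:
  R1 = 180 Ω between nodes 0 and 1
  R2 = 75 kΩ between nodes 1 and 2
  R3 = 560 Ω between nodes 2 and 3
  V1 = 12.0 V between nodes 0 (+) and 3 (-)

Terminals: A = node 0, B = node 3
Nodal analysis, taking node 3 as the 0 V reference.
Source V1 fixes V_0 = 12 V.
KCL at each unknown node (sum of currents leaving = 0; resistances in Ω):
  Node 1: (V_1 - 12)/180 + (V_1 - V_2)/75000 = 0
  Node 2: (V_2 - V_1)/75000 + (V_2 - 0)/560 = 0
Collecting terms (coefficients in siemens):
  0.005569·V_1 - 0.00001333·V_2 = 0.06667
  0.001799·V_2 - 0.00001333·V_1 = 0
Determinant D = (0.005569)(0.001799) - (-0.00001333)(-0.00001333) = 0.00001002
V_1 = [(0.06667)(0.001799) - (-0.00001333)(0)]/D = 11.97 V
V_2 = [(0.005569)(0) - (0.06667)(-0.00001333)]/D = 0.08872 V
I_R2 = (V_1 - V_2)/R2 = (11.97 - 0.08872)/75000 = 0.0001584 A
|I_R2| = 0.0001584 A

Final answer: |I_R2| = 0.0001584 A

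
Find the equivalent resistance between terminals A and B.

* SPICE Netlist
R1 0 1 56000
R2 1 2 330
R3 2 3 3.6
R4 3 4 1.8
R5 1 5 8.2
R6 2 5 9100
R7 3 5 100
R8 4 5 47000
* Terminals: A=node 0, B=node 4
The network is not a plain series/parallel combination. Inject a 1 A test current into terminal A (node 0) and return it from terminal B (node 4); then R_eq = V_A / (1 A).
Nodal analysis, taking node 4 as the 0 V reference.
Current source I_test pushes 1 A into node 0 and draws it out of node 4.
KCL at each unknown node (sum of currents leaving = 0; resistances in Ω):
  Node 0: (V_0 - V_1)/56000 - 1 = 0
  Node 1: (V_1 - V_0)/56000 + (V_1 - V_2)/330 + (V_1 - V_5)/8.2 = 0
  Node 2: (V_2 - V_1)/330 + (V_2 - V_3)/3.6 + (V_2 - V_5)/9100 = 0
  Node 3: (V_3 - V_2)/3.6 + (V_3 - 0)/1.8 + (V_3 - V_5)/100 = 0
  Node 5: (V_5 - V_1)/8.2 + (V_5 - V_2)/9100 + (V_5 - V_3)/100 + (V_5 - 0)/47000 = 0
Collecting terms (coefficients in siemens):
  0.00001786·V_0 - 0.00001786·V_1 = 1
  0.125·V_1 - 0.00001786·V_0 - 0.00303·V_2 - 0.122·V_5 = 0
  0.2809·V_2 - 0.00303·V_1 - 0.2778·V_3 - 0.0001099·V_5 = 0
  0.8433·V_3 - 0.2778·V_2 - 0.01·V_5 = 0
  0.1321·V_5 - 0.122·V_1 - 0.0001099·V_2 - 0.01·V_3 = 0
Solving these 5 simultaneous equations (Gaussian elimination) gives:
  V_0 = 56080 V, V_1 = 82.77 V, V_2 = 2.7 V, V_3 = 1.797 V
  V_5 = 76.56 V
R_eq = V_0 / 1 A = 56080 Ω = 56.08 kΩ

Final answer: 56.08 kΩ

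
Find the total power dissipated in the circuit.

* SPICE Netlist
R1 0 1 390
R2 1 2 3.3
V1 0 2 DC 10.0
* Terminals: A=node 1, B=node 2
Nodal analysis, taking node 2 as the 0 V reference.
Source V1 fixes V_0 = 10 V.
KCL at each unknown node (sum of currents leaving = 0; resistances in Ω):
  Node 1: (V_1 - 10)/390 + (V_1 - 0)/3.3 = 0
Collecting terms: 0.3056 × V_1 = 0.02564  =>  V_1 = 0.08391 V
Power in each resistor, P = (ΔV)²/R:
  P_R1 = (10 - 0.08391)²/390 = 0.2521 W
  P_R2 = (0.08391 - 0)²/3.3 = 0.002133 W
P_total = P_R1 + P_R2 = 0.2543 W

Final answer: 0.2543 W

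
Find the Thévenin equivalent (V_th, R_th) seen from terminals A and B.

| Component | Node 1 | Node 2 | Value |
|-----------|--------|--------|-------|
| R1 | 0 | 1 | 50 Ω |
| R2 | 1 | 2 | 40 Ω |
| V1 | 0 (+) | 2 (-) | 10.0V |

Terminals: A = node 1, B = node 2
Step 1 — V_th is the open-circuit voltage V_A - V_B (nothing connected across the terminals).
Nodal analysis, taking node 2 as the 0 V reference.
Source V1 fixes V_0 = 10 V.
KCL at each unknown node (sum of currents leaving = 0; resistances in Ω):
  Node 1: (V_1 - 10)/50 + (V_1 - 0)/40 = 0
Collecting terms: 0.045 × V_1 = 0.2  =>  V_1 = 4.444 V
V_th = V_1 - V_2 = 4.444 - 0 = 4.444 V
Step 2 — R_th: zero the source — replace V1 by a short circuit (node 2 merges into node 0) — and find the resistance seen between A (node 1) and B (node 0).
Reduce the network between node 1 (A) and node 0 (B) by series/parallel combination:
  Rp1 = R1 ‖ R2 (parallel, both between nodes 0 and 1) = 1/(1/50 + 1/40) = 22.22 Ω
R_th = 22.22 Ω

Final answer: V_th = 4.444 V, R_th = 22.22 Ω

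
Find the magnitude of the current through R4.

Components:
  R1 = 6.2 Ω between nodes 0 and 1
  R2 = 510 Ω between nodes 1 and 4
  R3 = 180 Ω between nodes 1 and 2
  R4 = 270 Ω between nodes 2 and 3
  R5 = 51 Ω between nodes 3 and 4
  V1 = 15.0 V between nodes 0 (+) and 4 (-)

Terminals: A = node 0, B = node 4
Nodal analysis, taking node 4 as the 0 V reference.
Source V1 fixes V_0 = 15 V.
KCL at each unknown node (sum of currents leaving = 0; resistances in Ω):
  Node 1: (V_1 - 15)/6.2 + (V_1 - 0)/510 + (V_1 - V_2)/180 = 0
  Node 2: (V_2 - V_1)/180 + (V_2 - V_3)/270 = 0
  Node 3: (V_3 - V_2)/270 + (V_3 - 0)/51 = 0
Collecting terms (coefficients in siemens):
  0.1688·V_1 - 0.005556·V_2 = 2.419
  0.009259·V_2 - 0.005556·V_1 - 0.003704·V_3 = 0
  0.02331·V_3 - 0.003704·V_2 = 0
Solving these 3 simultaneous equations (Gaussian elimination) gives:
  V_1 = 14.64 V, V_2 = 9.381 V, V_3 = 1.49 V
I_R4 = (V_2 - V_3)/R4 = (9.381 - 1.49)/270 = 0.02922 A
|I_R4| = 0.02922 A

Final answer: |I_R4| = 0.02922 A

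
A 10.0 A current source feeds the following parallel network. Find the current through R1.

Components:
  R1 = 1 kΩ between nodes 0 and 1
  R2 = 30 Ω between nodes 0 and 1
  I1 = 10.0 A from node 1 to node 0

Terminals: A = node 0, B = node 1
All resistors sit directly between nodes 0 and 1, so they are in parallel and share one voltage V; the full source current 10 A splits among them.
1/R_par = 1/1000 + 1/30 = 0.03433 S  =>  R_par = 29.13 Ω
V = I × R_par = 10 × 29.13 = 291.3 V
I_R1 = V/R1 = 291.3/1000 = 0.2913 A

Final answer: 0.2913 A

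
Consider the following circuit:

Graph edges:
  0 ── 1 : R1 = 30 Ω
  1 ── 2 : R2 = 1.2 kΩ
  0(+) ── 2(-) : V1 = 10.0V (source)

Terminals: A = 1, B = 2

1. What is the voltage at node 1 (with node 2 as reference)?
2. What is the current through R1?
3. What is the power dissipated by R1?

Nodal analysis, taking node 2 as the 0 V reference.
Source V1 fixes V_0 = 10 V.
KCL at each unknown node (sum of currents leaving = 0; resistances in Ω):
  Node 1: (V_1 - 10)/30 + (V_1 - 0)/1200 = 0
Collecting terms: 0.03417 × V_1 = 0.3333  =>  V_1 = 9.756 V
Part 1:
  Read off the nodal solution: V_1 = 9.756 V
Part 2:
  I_R1 = (V_0 - V_1)/R1 = (10 - 9.756)/30 = 0.00813 A
  Magnitude: I_R1 = 0.00813 A
Part 3:
  I_R1 = (V_0 - V_1)/R1 = (10 - 9.756)/30 = 0.00813 A
  P_R1 = I_R1² × R1 = (0.00813)² × 30 = 0.001983 W

Final answers:
1. V_1 = 9.756 V
2. I_R1 = 0.00813 A
3. P_R1 = 0.001983 W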